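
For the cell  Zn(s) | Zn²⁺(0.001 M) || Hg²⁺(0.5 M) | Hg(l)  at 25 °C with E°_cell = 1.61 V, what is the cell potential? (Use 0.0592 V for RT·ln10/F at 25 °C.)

1.69 V

Balancing electrons gives n = 2; the reaction quotient is Q = [Zn²⁺]/[Hg²⁺] = 0.00200.
At 25 °C, E = E° − (0.0592/n) log Q = 1.61 − (0.0592/2)(-2.699) = 1.610 + 0.080 = 1.690 V.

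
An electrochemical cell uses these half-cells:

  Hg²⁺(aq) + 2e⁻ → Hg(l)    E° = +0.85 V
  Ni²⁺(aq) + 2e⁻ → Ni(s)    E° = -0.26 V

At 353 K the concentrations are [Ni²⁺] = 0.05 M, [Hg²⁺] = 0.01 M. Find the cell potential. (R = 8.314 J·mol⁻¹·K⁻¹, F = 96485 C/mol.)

The Hg²⁺/Hg couple has the higher reduction potential and acts as the cathode, so E°_cell = +0.85 − (-0.26) = 1.11 V.
Balancing electrons gives n = 2; the reaction quotient is Q = [Ni²⁺]/[Hg²⁺] = 5.00.
E = E° − (RT/nF) ln Q = 1.11 − (8.314×353)/(2×96485) × (1.609) = 1.110 − 0.024 = 1.086 V.

1.09 V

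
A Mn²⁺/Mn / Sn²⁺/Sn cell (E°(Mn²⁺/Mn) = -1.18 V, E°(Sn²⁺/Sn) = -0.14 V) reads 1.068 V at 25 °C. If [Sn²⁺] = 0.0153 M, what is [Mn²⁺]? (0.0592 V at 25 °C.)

0.0017 M

From the Nernst equation, log Q = n(E° − E)/0.0592 = 2(1.04 − 1.068)/0.0592 = -0.946, so Q = 0.113.
With Q = [Mn²⁺]/[Sn²⁺] and the known concentrations, [Mn²⁺] in the numerator gives [Mn²⁺] = 0.0017 M.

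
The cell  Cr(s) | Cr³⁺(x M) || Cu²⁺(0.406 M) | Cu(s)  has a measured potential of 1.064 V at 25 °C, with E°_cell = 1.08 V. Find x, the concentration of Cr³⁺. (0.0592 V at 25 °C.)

From the Nernst equation, log Q = n(E° − E)/0.0592 = 6(1.08 − 1.064)/0.0592 = 1.622, so Q = 41.8.
With Q = [Cr³⁺]^2/[Cu²⁺]^3 and the known concentrations, [Cr³⁺]^2 in the numerator gives [Cr³⁺] = 1.7 M.

1.7 M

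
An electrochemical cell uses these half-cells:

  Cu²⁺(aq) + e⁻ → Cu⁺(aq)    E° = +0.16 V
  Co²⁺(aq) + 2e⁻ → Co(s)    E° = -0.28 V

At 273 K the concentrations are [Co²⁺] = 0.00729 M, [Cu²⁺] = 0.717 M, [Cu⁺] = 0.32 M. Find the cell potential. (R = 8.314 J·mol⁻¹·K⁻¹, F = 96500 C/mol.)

The Cu²⁺/Cu⁺ couple has the higher reduction potential and acts as the cathode, so E°_cell = +0.16 − (-0.28) = 0.44 V.
Balancing electrons gives n = 2; the reaction quotient is Q = [Co²⁺]·[Cu⁺]^2/[Cu²⁺]^2 = 0.00145.
E = E° − (RT/nF) ln Q = 0.44 − (8.314×273)/(2×96500) × (-6.535) = 0.440 + 0.077 = 0.517 V.

0.517 V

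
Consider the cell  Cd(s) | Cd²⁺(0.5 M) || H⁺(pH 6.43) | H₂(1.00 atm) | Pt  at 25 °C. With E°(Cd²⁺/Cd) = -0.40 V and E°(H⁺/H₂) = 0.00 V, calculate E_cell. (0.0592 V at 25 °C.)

0.028 V

The hydrogen couple is the cathode, so E°_cell = 0.40 V; n = 2.
[H⁺] = 10^(−6.43) = 3.7 × 10^-7 M, and Q = [Cd²⁺]·P(H₂) / [H⁺]^2 = 3.62 × 10^12.
E = E° − (0.0592/2) log Q = 0.40 − (0.0592/2)(12.559) = 0.028 V.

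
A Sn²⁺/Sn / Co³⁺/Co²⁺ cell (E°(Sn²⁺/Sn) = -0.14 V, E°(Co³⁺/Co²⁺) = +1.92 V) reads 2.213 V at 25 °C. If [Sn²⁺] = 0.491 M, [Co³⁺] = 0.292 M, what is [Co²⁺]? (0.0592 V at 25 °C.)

0.0011 M

From the Nernst equation, log Q = n(E° − E)/0.0592 = 2(2.06 − 2.213)/0.0592 = -5.169, so Q = 6.78 × 10^-6.
With Q = [Sn²⁺]·[Co²⁺]^2/[Co³⁺]^2 and the known concentrations, [Co²⁺]^2 in the numerator gives [Co²⁺] = 0.0011 M.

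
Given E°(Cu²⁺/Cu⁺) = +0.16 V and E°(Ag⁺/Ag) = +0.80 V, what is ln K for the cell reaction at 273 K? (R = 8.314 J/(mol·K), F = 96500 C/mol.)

ln K = 27.2

E°_cell = +0.80 − (+0.16) = 0.64 V, with n = 1 electron transferred.
At equilibrium E = 0, so the Nernst equation gives ln K = nFE°/RT = (1)(96500)(0.64)/((8.314)(273)) = 27.21.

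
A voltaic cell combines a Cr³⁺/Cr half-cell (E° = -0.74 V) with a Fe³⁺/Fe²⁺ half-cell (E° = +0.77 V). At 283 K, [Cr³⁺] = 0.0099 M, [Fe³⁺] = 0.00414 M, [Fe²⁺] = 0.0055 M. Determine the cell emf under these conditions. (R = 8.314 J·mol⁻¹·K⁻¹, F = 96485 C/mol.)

1.54 V

The Fe³⁺/Fe²⁺ couple has the higher reduction potential and acts as the cathode, so E°_cell = +0.77 − (-0.74) = 1.51 V.
Balancing electrons gives n = 3; the reaction quotient is Q = [Cr³⁺]·[Fe²⁺]^3/[Fe³⁺]^3 = 0.0232.
E = E° − (RT/nF) ln Q = 1.51 − (8.314×283)/(3×96485) × (-3.763) = 1.510 + 0.031 = 1.541 V.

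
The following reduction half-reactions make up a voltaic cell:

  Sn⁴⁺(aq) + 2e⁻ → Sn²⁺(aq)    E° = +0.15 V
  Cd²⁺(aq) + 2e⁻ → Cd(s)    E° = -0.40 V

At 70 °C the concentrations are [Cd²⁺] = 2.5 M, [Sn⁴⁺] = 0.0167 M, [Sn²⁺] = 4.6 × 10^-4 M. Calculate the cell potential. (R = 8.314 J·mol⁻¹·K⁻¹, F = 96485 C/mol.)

The Sn⁴⁺/Sn²⁺ couple has the higher reduction potential and acts as the cathode, so E°_cell = +0.15 − (-0.40) = 0.55 V.
Balancing electrons gives n = 2; the reaction quotient is Q = [Cd²⁺]·[Sn²⁺]/[Sn⁴⁺] = 0.0689.
E = E° − (RT/nF) ln Q = 0.55 − (8.314×343)/(2×96485) × (-2.676) = 0.550 + 0.040 = 0.590 V.

0.590 V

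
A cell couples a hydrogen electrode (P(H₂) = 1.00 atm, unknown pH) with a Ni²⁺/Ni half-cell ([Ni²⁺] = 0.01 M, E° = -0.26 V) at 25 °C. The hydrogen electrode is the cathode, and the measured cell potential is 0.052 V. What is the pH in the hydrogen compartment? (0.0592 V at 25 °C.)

pH = 4.51

E°_cell = 0.26 V and n = 2.
log Q = n(E° − E)/0.0592 = 2×(0.26 − 0.052)/0.0592 = 7.027.
With Q = [Ni²⁺]·P(H₂) / [H⁺]^2, solving for [H⁺] gives log[H⁺] = -4.514, so pH = 4.51.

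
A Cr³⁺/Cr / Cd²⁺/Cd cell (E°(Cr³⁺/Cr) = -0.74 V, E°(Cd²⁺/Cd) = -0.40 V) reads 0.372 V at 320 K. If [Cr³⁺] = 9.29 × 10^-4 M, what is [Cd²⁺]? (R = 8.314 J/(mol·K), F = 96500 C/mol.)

0.097 M

From the Nernst equation, ln Q = nF(E° − E)/RT = 6×96500×(0.34 − 0.372)/(8.314×320) = -6.964, so Q = 9.45 × 10^-4.
With Q = [Cr³⁺]^2/[Cd²⁺]^3 and the known concentrations, [Cd²⁺]^3 in the denominator gives [Cd²⁺] = 0.097 M.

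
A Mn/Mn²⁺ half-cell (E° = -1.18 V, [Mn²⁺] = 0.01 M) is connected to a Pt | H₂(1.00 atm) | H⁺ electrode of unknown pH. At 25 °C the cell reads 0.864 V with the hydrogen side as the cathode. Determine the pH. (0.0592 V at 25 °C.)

pH = 6.34

E°_cell = 1.18 V and n = 2.
log Q = n(E° − E)/0.0592 = 2×(1.18 − 0.864)/0.0592 = 10.676.
With Q = [Mn²⁺]·P(H₂) / [H⁺]^2, solving for [H⁺] gives log[H⁺] = -6.338, so pH = 6.34.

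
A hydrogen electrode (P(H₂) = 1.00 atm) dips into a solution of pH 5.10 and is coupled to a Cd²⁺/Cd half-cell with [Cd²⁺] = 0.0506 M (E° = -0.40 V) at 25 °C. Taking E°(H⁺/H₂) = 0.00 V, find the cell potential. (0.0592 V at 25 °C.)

0.14 V

The hydrogen couple is the cathode, so E°_cell = 0.40 V; n = 2.
[H⁺] = 10^(−5.10) = 7.9 × 10^-6 M, and Q = [Cd²⁺]·P(H₂) / [H⁺]^2 = 8.02 × 10^8.
E = E° − (0.0592/2) log Q = 0.40 − (0.0592/2)(8.904) = 0.136 V.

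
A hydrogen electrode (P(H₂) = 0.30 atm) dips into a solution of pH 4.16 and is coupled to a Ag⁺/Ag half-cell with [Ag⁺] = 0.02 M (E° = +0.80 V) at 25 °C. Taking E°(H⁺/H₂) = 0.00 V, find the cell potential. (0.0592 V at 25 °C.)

The Ag⁺/Ag couple is the cathode, so E°_cell = 0.80 V; n = 2.
[H⁺] = 10^(−4.16) = 6.9 × 10^-5 M, and Q = [H⁺]^2 / ([Ag⁺]^2·P(H₂)) = 3.99 × 10^-5.
E = E° − (0.0592/2) log Q = 0.80 − (0.0592/2)(-4.399) = 0.930 V.

0.93 V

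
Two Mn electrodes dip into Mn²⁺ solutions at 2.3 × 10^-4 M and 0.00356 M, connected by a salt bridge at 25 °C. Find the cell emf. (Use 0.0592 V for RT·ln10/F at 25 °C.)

Both half-cells are Mn²⁺/Mn, so E°_cell = 0. The concentrated side is the cathode; the cell reaction moves Mn²⁺ from high to low concentration with n = 2.
Q = [Mn²⁺]_dilute/[Mn²⁺]_conc = 2.3 × 10^-4/0.00356 = 0.0646.
E = 0 − (0.0592/2) log Q = −(0.0592/2)(-1.190) = 0.0352 V.

0.035 V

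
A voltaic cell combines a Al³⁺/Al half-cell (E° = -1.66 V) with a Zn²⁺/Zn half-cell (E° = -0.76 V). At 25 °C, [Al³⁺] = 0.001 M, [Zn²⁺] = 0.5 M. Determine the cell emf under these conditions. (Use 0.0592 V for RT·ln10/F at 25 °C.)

0.950 V

The Zn²⁺/Zn couple has the higher reduction potential and acts as the cathode, so E°_cell = -0.76 − (-1.66) = 0.90 V.
Balancing electrons gives n = 6; the reaction quotient is Q = [Al³⁺]^2/[Zn²⁺]^3 = 8 × 10^-6.
At 25 °C, E = E° − (0.0592/n) log Q = 0.90 − (0.0592/6)(-5.097) = 0.900 + 0.050 = 0.950 V.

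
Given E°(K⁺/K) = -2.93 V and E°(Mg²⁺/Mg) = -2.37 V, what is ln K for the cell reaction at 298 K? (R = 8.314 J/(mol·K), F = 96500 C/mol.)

ln K = 43.6

E°_cell = -2.37 − (-2.93) = 0.56 V, with n = 2 electrons transferred.
At equilibrium E = 0, so the Nernst equation gives ln K = nFE°/RT = (2)(96500)(0.56)/((8.314)(298)) = 43.62.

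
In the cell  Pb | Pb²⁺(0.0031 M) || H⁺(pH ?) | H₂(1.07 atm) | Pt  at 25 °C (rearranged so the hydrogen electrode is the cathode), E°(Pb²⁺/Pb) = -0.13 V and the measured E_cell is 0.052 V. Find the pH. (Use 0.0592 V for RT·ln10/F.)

E°_cell = 0.13 V and n = 2.
log Q = n(E° − E)/0.0592 = 2×(0.13 − 0.052)/0.0592 = 2.635.
With Q = [Pb²⁺]·P(H₂) / [H⁺]^2, solving for [H⁺] gives log[H⁺] = -2.557, so pH = 2.56.

pH = 2.56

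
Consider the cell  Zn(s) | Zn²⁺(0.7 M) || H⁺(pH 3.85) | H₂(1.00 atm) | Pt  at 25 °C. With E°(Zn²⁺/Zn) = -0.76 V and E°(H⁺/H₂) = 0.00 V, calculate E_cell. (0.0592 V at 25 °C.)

The hydrogen couple is the cathode, so E°_cell = 0.76 V; n = 2.
[H⁺] = 10^(−3.85) = 1.4 × 10^-4 M, and Q = [Zn²⁺]·P(H₂) / [H⁺]^2 = 3.51 × 10^7.
E = E° − (0.0592/2) log Q = 0.76 − (0.0592/2)(7.545) = 0.537 V.

0.54 V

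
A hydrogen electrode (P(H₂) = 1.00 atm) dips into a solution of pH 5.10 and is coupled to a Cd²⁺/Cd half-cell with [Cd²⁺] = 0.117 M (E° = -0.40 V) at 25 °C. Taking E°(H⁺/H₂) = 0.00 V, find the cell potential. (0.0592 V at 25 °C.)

The hydrogen couple is the cathode, so E°_cell = 0.40 V; n = 2.
[H⁺] = 10^(−5.10) = 7.9 × 10^-6 M, and Q = [Cd²⁺]·P(H₂) / [H⁺]^2 = 1.85 × 10^9.
E = E° − (0.0592/2) log Q = 0.40 − (0.0592/2)(9.268) = 0.126 V.

0.13 V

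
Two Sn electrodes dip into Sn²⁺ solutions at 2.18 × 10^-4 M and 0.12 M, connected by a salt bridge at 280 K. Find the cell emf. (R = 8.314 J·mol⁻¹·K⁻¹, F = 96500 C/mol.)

0.076 V

Both half-cells are Sn²⁺/Sn, so E°_cell = 0. The concentrated side is the cathode; the cell reaction moves Sn²⁺ from high to low concentration with n = 2.
Q = [Sn²⁺]_dilute/[Sn²⁺]_conc = 2.18 × 10^-4/0.12 = 0.00182.
E = 0 − (RT/nF) ln Q = −((8.314×280)/(2×96500))(-6.311) = 0.0761 V.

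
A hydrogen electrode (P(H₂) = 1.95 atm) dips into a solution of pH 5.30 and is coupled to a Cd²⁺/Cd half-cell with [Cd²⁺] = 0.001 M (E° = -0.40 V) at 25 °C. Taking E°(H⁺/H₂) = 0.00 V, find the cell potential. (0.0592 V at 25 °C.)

0.17 V

The hydrogen couple is the cathode, so E°_cell = 0.40 V; n = 2.
[H⁺] = 10^(−5.30) = 5 × 10^-6 M, and Q = [Cd²⁺]·P(H₂) / [H⁺]^2 = 7.76 × 10^7.
E = E° − (0.0592/2) log Q = 0.40 − (0.0592/2)(7.890) = 0.166 V.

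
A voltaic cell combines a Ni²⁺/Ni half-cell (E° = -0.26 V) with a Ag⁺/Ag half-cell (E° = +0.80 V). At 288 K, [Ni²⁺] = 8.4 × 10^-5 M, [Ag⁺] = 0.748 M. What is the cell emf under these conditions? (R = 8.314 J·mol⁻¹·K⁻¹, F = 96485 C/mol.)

1.17 V

The Ag⁺/Ag couple has the higher reduction potential and acts as the cathode, so E°_cell = +0.80 − (-0.26) = 1.06 V.
Balancing electrons gives n = 2; the reaction quotient is Q = [Ni²⁺]/[Ag⁺]^2 = 1.5 × 10^-4.
E = E° − (RT/nF) ln Q = 1.06 − (8.314×288)/(2×96485) × (-8.804) = 1.060 + 0.109 = 1.169 V.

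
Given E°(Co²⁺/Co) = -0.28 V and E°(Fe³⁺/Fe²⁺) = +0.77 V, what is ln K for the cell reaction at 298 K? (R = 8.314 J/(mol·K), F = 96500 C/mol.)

ln K = 81.8

E°_cell = +0.77 − (-0.28) = 1.05 V, with n = 2 electrons transferred.
At equilibrium E = 0, so the Nernst equation gives ln K = nFE°/RT = (2)(96500)(1.05)/((8.314)(298)) = 81.79.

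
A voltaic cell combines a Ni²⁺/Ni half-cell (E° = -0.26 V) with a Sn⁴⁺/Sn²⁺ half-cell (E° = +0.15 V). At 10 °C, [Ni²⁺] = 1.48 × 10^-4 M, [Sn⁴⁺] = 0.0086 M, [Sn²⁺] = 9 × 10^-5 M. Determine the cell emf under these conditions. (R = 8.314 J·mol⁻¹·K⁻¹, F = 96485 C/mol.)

0.573 V

The Sn⁴⁺/Sn²⁺ couple has the higher reduction potential and acts as the cathode, so E°_cell = +0.15 − (-0.26) = 0.41 V.
Balancing electrons gives n = 2; the reaction quotient is Q = [Ni²⁺]·[Sn²⁺]/[Sn⁴⁺] = 1.55 × 10^-6.
E = E° − (RT/nF) ln Q = 0.41 − (8.314×283)/(2×96485) × (-13.378) = 0.410 + 0.163 = 0.573 V.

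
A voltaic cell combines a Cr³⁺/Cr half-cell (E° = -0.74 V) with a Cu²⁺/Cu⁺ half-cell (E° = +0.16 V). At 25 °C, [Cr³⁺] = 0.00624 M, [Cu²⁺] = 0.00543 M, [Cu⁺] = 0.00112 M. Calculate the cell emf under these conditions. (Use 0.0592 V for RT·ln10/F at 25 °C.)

0.984 V

The Cu²⁺/Cu⁺ couple has the higher reduction potential and acts as the cathode, so E°_cell = +0.16 − (-0.74) = 0.90 V.
Balancing electrons gives n = 3; the reaction quotient is Q = [Cr³⁺]·[Cu⁺]^3/[Cu²⁺]^3 = 5.48 × 10^-5.
At 25 °C, E = E° − (0.0592/n) log Q = 0.90 − (0.0592/3)(-4.262) = 0.900 + 0.084 = 0.984 V.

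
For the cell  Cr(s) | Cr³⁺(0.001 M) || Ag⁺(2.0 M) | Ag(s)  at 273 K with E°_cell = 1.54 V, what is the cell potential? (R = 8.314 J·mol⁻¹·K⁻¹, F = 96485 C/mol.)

1.61 V

Balancing electrons gives n = 3; the reaction quotient is Q = [Cr³⁺]/[Ag⁺]^3 = 1.25 × 10^-4.
E = E° − (RT/nF) ln Q = 1.54 − (8.314×273)/(3×96485) × (-8.987) = 1.540 + 0.070 = 1.610 V.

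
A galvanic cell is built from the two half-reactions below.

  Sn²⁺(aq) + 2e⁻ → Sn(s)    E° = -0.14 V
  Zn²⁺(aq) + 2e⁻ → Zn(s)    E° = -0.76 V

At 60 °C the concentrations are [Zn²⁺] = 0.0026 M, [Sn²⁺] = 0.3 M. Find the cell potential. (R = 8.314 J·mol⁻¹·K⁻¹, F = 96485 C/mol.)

0.688 V

The Sn²⁺/Sn couple has the higher reduction potential and acts as the cathode, so E°_cell = -0.14 − (-0.76) = 0.62 V.
Balancing electrons gives n = 2; the reaction quotient is Q = [Zn²⁺]/[Sn²⁺] = 0.00867.
E = E° − (RT/nF) ln Q = 0.62 − (8.314×333)/(2×96485) × (-4.748) = 0.620 + 0.068 = 0.688 V.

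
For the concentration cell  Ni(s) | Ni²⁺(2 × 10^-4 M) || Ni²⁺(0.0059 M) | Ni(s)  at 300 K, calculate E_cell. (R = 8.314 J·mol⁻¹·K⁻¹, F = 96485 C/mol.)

0.044 V

Both half-cells are Ni²⁺/Ni, so E°_cell = 0. The concentrated side is the cathode; the cell reaction moves Ni²⁺ from high to low concentration with n = 2.
Q = [Ni²⁺]_dilute/[Ni²⁺]_conc = 2 × 10^-4/0.0059 = 0.0339.
E = 0 − (RT/nF) ln Q = −((8.314×300)/(2×96485))(-3.384) = 0.0437 V.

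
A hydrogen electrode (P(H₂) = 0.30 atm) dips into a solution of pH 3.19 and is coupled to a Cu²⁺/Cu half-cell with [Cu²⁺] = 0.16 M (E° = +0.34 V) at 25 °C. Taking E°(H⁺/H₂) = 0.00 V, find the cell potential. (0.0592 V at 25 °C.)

0.49 V

The Cu²⁺/Cu couple is the cathode, so E°_cell = 0.34 V; n = 2.
[H⁺] = 10^(−3.19) = 6.5 × 10^-4 M, and Q = [H⁺]^2 / ([Cu²⁺]·P(H₂)) = 8.68 × 10^-6.
E = E° − (0.0592/2) log Q = 0.34 − (0.0592/2)(-5.061) = 0.490 V.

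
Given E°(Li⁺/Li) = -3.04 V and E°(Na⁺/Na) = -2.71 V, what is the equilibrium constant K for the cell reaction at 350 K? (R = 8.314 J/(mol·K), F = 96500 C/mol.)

E°_cell = -2.71 − (-3.04) = 0.33 V, with n = 1 electron transferred.
At equilibrium E = 0, so the Nernst equation gives ln K = nFE°/RT = (1)(96500)(0.33)/((8.314)(350)) = 10.94.
K = e^10.94 = 5.7 × 10^4.

5.7 × 10^4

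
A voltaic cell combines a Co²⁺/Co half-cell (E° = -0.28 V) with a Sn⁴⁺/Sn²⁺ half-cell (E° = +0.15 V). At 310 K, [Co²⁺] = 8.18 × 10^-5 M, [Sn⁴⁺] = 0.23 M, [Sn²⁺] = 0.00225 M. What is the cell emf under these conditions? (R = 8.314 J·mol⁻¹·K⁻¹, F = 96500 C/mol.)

0.617 V

The Sn⁴⁺/Sn²⁺ couple has the higher reduction potential and acts as the cathode, so E°_cell = +0.15 − (-0.28) = 0.43 V.
Balancing electrons gives n = 2; the reaction quotient is Q = [Co²⁺]·[Sn²⁺]/[Sn⁴⁺] = 8 × 10^-7.
E = E° − (RT/nF) ln Q = 0.43 − (8.314×310)/(2×96500) × (-14.038) = 0.430 + 0.187 = 0.617 V.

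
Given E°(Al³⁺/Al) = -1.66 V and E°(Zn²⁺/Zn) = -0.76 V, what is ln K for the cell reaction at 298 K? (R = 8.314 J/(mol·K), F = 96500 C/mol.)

ln K = 210.3

E°_cell = -0.76 − (-1.66) = 0.90 V, with n = 6 electrons transferred.
At equilibrium E = 0, so the Nernst equation gives ln K = nFE°/RT = (6)(96500)(0.90)/((8.314)(298)) = 210.33.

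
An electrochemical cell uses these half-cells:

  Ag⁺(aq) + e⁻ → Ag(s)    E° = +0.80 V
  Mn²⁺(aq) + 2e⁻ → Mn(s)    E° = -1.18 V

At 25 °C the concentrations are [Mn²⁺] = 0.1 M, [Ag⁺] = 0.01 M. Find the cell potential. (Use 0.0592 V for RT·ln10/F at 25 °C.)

1.89 V

The Ag⁺/Ag couple has the higher reduction potential and acts as the cathode, so E°_cell = +0.80 − (-1.18) = 1.98 V.
Balancing electrons gives n = 2; the reaction quotient is Q = [Mn²⁺]/[Ag⁺]^2 = 1000.
At 25 °C, E = E° − (0.0592/n) log Q = 1.98 − (0.0592/2)(3.000) = 1.980 − 0.089 = 1.891 V.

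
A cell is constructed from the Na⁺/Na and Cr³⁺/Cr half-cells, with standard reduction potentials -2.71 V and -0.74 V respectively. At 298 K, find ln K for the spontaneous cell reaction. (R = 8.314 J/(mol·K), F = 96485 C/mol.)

E°_cell = -0.74 − (-2.71) = 1.97 V, with n = 3 electrons transferred.
At equilibrium E = 0, so the Nernst equation gives ln K = nFE°/RT = (3)(96485)(1.97)/((8.314)(298)) = 230.16.

ln K = 230.2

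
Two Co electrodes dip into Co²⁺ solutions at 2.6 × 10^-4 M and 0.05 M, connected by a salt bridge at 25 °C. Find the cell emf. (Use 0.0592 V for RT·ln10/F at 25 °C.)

0.068 V

Both half-cells are Co²⁺/Co, so E°_cell = 0. The concentrated side is the cathode; the cell reaction moves Co²⁺ from high to low concentration with n = 2.
Q = [Co²⁺]_dilute/[Co²⁺]_conc = 2.6 × 10^-4/0.05 = 0.00520.
E = 0 − (0.0592/2) log Q = −(0.0592/2)(-2.284) = 0.0676 V.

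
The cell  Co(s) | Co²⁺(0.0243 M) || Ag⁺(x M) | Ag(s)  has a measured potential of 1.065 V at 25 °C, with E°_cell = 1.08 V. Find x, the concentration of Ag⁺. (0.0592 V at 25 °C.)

0.087 M

From the Nernst equation, log Q = n(E° − E)/0.0592 = 2(1.08 − 1.065)/0.0592 = 0.507, so Q = 3.21.
With Q = [Co²⁺]/[Ag⁺]^2 and the known concentrations, [Ag⁺]^2 in the denominator gives [Ag⁺] = 0.087 M.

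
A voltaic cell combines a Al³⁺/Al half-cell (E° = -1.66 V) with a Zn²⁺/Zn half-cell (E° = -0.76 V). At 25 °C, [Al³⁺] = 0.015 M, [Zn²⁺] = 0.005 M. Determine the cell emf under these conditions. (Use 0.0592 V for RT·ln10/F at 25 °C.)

0.868 V

The Zn²⁺/Zn couple has the higher reduction potential and acts as the cathode, so E°_cell = -0.76 − (-1.66) = 0.90 V.
Balancing electrons gives n = 6; the reaction quotient is Q = [Al³⁺]^2/[Zn²⁺]^3 = 1800.
At 25 °C, E = E° − (0.0592/n) log Q = 0.90 − (0.0592/6)(3.255) = 0.900 − 0.032 = 0.868 V.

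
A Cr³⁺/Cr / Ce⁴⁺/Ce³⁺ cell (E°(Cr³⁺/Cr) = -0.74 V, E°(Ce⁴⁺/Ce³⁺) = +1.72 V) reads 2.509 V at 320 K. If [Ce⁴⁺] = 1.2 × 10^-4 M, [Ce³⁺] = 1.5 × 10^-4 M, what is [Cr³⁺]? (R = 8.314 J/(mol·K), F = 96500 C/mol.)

0.0025 M

From the Nernst equation, ln Q = nF(E° − E)/RT = 3×96500×(2.46 − 2.509)/(8.314×320) = -5.332, so Q = 0.00483.
With Q = [Cr³⁺]·[Ce³⁺]^3/[Ce⁴⁺]^3 and the known concentrations, [Cr³⁺] in the numerator gives [Cr³⁺] = 0.0025 M.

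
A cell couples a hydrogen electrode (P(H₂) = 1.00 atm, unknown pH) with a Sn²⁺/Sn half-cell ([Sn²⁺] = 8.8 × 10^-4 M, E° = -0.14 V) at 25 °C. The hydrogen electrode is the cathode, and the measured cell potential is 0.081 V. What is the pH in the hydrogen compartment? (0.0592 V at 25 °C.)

pH = 2.52

E°_cell = 0.14 V and n = 2.
log Q = n(E° − E)/0.0592 = 2×(0.14 − 0.081)/0.0592 = 1.993.
With Q = [Sn²⁺]·P(H₂) / [H⁺]^2, solving for [H⁺] gives log[H⁺] = -2.524, so pH = 2.52.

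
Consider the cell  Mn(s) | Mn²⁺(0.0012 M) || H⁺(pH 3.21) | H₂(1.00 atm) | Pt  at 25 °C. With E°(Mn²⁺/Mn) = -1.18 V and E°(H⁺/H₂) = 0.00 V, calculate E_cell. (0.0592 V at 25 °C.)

The hydrogen couple is the cathode, so E°_cell = 1.18 V; n = 2.
[H⁺] = 10^(−3.21) = 6.2 × 10^-4 M, and Q = [Mn²⁺]·P(H₂) / [H⁺]^2 = 3160.
E = E° − (0.0592/2) log Q = 1.18 − (0.0592/2)(3.499) = 1.076 V.

1.08 V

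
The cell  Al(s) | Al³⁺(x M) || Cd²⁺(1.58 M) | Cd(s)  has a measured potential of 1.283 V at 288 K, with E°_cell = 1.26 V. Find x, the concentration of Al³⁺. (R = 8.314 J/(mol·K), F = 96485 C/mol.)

From the Nernst equation, ln Q = nF(E° − E)/RT = 6×96485×(1.26 − 1.283)/(8.314×288) = -5.561, so Q = 0.00385.
With Q = [Al³⁺]^2/[Cd²⁺]^3 and the known concentrations, [Al³⁺]^2 in the numerator gives [Al³⁺] = 0.12 M.

0.12 M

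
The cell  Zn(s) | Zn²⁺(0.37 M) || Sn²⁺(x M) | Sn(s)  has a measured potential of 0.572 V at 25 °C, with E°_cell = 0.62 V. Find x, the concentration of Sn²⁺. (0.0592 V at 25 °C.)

From the Nernst equation, log Q = n(E° − E)/0.0592 = 2(0.62 − 0.572)/0.0592 = 1.622, so Q = 41.8.
With Q = [Zn²⁺]/[Sn²⁺] and the known concentrations, [Sn²⁺] in the denominator gives [Sn²⁺] = 0.0088 M.

0.0088 M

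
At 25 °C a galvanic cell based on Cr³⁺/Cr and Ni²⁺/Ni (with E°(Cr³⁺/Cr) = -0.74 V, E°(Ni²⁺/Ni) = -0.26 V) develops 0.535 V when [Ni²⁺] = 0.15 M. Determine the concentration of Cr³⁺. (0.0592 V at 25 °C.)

From the Nernst equation, log Q = n(E° − E)/0.0592 = 6(0.48 − 0.535)/0.0592 = -5.574, so Q = 2.66 × 10^-6.
With Q = [Cr³⁺]^2/[Ni²⁺]^3 and the known concentrations, [Cr³⁺]^2 in the numerator gives [Cr³⁺] = 9.5 × 10^-5 M.

9.5 × 10^-5 M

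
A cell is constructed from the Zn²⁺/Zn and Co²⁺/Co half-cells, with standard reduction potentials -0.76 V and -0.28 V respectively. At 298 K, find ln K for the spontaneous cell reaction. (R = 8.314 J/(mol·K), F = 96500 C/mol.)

ln K = 37.4

E°_cell = -0.28 − (-0.76) = 0.48 V, with n = 2 electrons transferred.
At equilibrium E = 0, so the Nernst equation gives ln K = nFE°/RT = (2)(96500)(0.48)/((8.314)(298)) = 37.39.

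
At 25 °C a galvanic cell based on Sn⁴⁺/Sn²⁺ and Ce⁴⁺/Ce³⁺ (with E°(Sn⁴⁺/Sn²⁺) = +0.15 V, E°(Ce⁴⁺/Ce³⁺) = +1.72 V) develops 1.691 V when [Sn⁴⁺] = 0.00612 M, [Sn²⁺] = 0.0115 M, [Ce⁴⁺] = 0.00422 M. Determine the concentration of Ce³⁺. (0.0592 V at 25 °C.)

5.2 × 10^-5 M

From the Nernst equation, log Q = n(E° − E)/0.0592 = 2(1.57 − 1.691)/0.0592 = -4.088, so Q = 8.17 × 10^-5.
With Q = [Sn⁴⁺]·[Ce³⁺]^2/([Sn²⁺]·[Ce⁴⁺]^2) and the known concentrations, [Ce³⁺]^2 in the numerator gives [Ce³⁺] = 5.2 × 10^-5 M.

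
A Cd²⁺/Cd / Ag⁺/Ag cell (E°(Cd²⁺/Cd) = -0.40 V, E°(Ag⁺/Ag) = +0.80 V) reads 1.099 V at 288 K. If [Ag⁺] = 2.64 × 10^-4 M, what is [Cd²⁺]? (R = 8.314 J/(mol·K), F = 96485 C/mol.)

From the Nernst equation, ln Q = nF(E° − E)/RT = 2×96485×(1.20 − 1.099)/(8.314×288) = 8.140, so Q = 3430.
With Q = [Cd²⁺]/[Ag⁺]^2 and the known concentrations, [Cd²⁺] in the numerator gives [Cd²⁺] = 2.4 × 10^-4 M.

2.4 × 10^-4 M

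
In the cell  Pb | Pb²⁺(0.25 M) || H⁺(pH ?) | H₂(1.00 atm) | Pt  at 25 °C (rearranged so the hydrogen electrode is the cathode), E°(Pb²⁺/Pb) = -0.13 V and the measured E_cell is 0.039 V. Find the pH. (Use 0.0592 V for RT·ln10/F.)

E°_cell = 0.13 V and n = 2.
log Q = n(E° − E)/0.0592 = 2×(0.13 − 0.039)/0.0592 = 3.074.
With Q = [Pb²⁺]·P(H₂) / [H⁺]^2, solving for [H⁺] gives log[H⁺] = -1.838, so pH = 1.84.

pH = 1.84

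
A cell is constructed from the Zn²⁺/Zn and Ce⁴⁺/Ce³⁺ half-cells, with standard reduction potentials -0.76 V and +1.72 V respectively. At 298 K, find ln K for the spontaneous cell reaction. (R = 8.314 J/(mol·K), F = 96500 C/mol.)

ln K = 193.2

E°_cell = +1.72 − (-0.76) = 2.48 V, with n = 2 electrons transferred.
At equilibrium E = 0, so the Nernst equation gives ln K = nFE°/RT = (2)(96500)(2.48)/((8.314)(298)) = 193.19.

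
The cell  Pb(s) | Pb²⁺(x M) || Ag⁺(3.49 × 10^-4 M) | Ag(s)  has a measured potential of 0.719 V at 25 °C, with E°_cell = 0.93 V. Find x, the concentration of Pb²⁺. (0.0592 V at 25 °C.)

1.6 M

From the Nernst equation, log Q = n(E° − E)/0.0592 = 2(0.93 − 0.719)/0.0592 = 7.128, so Q = 1.34 × 10^7.
With Q = [Pb²⁺]/[Ag⁺]^2 and the known concentrations, [Pb²⁺] in the numerator gives [Pb²⁺] = 1.6 M.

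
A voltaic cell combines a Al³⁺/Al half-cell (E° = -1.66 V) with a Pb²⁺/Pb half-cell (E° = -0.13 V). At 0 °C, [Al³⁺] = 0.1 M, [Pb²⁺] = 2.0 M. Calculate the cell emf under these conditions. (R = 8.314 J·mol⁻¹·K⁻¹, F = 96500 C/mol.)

1.56 V

The Pb²⁺/Pb couple has the higher reduction potential and acts as the cathode, so E°_cell = -0.13 − (-1.66) = 1.53 V.
Balancing electrons gives n = 6; the reaction quotient is Q = [Al³⁺]^2/[Pb²⁺]^3 = 0.00125.
E = E° − (RT/nF) ln Q = 1.53 − (8.314×273)/(6×96500) × (-6.685) = 1.530 + 0.026 = 1.556 V.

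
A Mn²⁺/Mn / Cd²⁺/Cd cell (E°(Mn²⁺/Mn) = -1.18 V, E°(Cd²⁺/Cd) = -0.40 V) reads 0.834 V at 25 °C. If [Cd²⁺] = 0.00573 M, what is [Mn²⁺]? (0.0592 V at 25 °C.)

From the Nernst equation, log Q = n(E° − E)/0.0592 = 2(0.78 − 0.834)/0.0592 = -1.824, so Q = 0.0150.
With Q = [Mn²⁺]/[Cd²⁺] and the known concentrations, [Mn²⁺] in the numerator gives [Mn²⁺] = 8.6 × 10^-5 M.

8.6 × 10^-5 M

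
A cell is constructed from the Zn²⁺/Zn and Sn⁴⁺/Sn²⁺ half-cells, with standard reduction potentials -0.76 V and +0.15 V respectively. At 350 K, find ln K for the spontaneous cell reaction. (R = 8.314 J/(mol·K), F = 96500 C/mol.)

ln K = 60.4

E°_cell = +0.15 − (-0.76) = 0.91 V, with n = 2 electrons transferred.
At equilibrium E = 0, so the Nernst equation gives ln K = nFE°/RT = (2)(96500)(0.91)/((8.314)(350)) = 60.36.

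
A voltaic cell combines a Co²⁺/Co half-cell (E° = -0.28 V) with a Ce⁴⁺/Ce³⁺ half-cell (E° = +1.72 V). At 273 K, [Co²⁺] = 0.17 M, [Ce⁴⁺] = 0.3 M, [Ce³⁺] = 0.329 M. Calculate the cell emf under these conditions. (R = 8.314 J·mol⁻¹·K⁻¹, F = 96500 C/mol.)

2.02 V

The Ce⁴⁺/Ce³⁺ couple has the higher reduction potential and acts as the cathode, so E°_cell = +1.72 − (-0.28) = 2.00 V.
Balancing electrons gives n = 2; the reaction quotient is Q = [Co²⁺]·[Ce³⁺]^2/[Ce⁴⁺]^2 = 0.204.
E = E° − (RT/nF) ln Q = 2.00 − (8.314×273)/(2×96500) × (-1.587) = 2.000 + 0.019 = 2.019 V.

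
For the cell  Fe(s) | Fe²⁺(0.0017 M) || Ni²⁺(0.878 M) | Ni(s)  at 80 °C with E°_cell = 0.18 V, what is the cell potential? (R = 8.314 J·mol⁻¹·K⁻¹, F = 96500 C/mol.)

Balancing electrons gives n = 2; the reaction quotient is Q = [Fe²⁺]/[Ni²⁺] = 0.00194.
E = E° − (RT/nF) ln Q = 0.18 − (8.314×353)/(2×96500) × (-6.247) = 0.180 + 0.095 = 0.275 V.

0.275 V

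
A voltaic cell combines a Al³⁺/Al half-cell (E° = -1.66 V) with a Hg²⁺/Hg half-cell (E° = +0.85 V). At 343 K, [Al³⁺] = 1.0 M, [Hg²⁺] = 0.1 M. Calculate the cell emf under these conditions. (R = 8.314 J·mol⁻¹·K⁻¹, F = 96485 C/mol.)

The Hg²⁺/Hg couple has the higher reduction potential and acts as the cathode, so E°_cell = +0.85 − (-1.66) = 2.51 V.
Balancing electrons gives n = 6; the reaction quotient is Q = [Al³⁺]^2/[Hg²⁺]^3 = 1000.
E = E° − (RT/nF) ln Q = 2.51 − (8.314×343)/(6×96485) × (6.908) = 2.510 − 0.034 = 2.476 V.

2.48 V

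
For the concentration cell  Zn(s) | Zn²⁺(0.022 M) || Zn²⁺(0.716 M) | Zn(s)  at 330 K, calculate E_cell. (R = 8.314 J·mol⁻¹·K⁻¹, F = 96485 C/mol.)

0.050 V

Both half-cells are Zn²⁺/Zn, so E°_cell = 0. The concentrated side is the cathode; the cell reaction moves Zn²⁺ from high to low concentration with n = 2.
Q = [Zn²⁺]_dilute/[Zn²⁺]_conc = 0.022/0.716 = 0.0307.
E = 0 − (RT/nF) ln Q = −((8.314×330)/(2×96485))(-3.483) = 0.0495 V.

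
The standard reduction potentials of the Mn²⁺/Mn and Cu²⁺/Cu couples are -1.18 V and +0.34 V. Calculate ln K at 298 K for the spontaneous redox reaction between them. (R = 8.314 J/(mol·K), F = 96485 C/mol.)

E°_cell = +0.34 − (-1.18) = 1.52 V, with n = 2 electrons transferred.
At equilibrium E = 0, so the Nernst equation gives ln K = nFE°/RT = (2)(96485)(1.52)/((8.314)(298)) = 118.39.

ln K = 118.4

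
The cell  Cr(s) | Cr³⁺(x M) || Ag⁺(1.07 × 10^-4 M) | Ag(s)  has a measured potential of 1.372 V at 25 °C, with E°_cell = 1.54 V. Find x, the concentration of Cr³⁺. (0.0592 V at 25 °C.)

4 × 10^-4 M

From the Nernst equation, log Q = n(E° − E)/0.0592 = 3(1.54 − 1.372)/0.0592 = 8.514, so Q = 3.26 × 10^8.
With Q = [Cr³⁺]/[Ag⁺]^3 and the known concentrations, [Cr³⁺] in the numerator gives [Cr³⁺] = 4 × 10^-4 M.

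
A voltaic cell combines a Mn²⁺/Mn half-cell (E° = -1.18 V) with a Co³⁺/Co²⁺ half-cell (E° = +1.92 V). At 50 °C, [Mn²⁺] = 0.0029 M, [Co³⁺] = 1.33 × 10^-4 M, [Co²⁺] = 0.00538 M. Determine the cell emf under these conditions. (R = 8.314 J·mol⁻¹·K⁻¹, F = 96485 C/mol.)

3.08 V

The Co³⁺/Co²⁺ couple has the higher reduction potential and acts as the cathode, so E°_cell = +1.92 − (-1.18) = 3.10 V.
Balancing electrons gives n = 2; the reaction quotient is Q = [Mn²⁺]·[Co²⁺]^2/[Co³⁺]^2 = 4.75.
E = E° − (RT/nF) ln Q = 3.10 − (8.314×323)/(2×96485) × (1.557) = 3.100 − 0.022 = 3.078 V.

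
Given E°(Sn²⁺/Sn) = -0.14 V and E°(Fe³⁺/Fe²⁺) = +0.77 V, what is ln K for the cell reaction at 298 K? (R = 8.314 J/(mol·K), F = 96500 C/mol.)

E°_cell = +0.77 − (-0.14) = 0.91 V, with n = 2 electrons transferred.
At equilibrium E = 0, so the Nernst equation gives ln K = nFE°/RT = (2)(96500)(0.91)/((8.314)(298)) = 70.89.

ln K = 70.9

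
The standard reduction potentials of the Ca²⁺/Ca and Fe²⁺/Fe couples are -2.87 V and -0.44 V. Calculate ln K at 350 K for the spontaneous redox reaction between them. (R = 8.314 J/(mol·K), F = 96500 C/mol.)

E°_cell = -0.44 − (-2.87) = 2.43 V, with n = 2 electrons transferred.
At equilibrium E = 0, so the Nernst equation gives ln K = nFE°/RT = (2)(96500)(2.43)/((8.314)(350)) = 161.17.

ln K = 161.2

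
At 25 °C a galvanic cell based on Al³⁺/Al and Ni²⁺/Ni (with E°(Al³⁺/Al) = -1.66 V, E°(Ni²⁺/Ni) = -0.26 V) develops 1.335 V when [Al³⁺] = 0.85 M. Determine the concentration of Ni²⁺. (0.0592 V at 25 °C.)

0.0057 M

From the Nernst equation, log Q = n(E° − E)/0.0592 = 6(1.40 − 1.335)/0.0592 = 6.588, so Q = 3.87 × 10^6.
With Q = [Al³⁺]^2/[Ni²⁺]^3 and the known concentrations, [Ni²⁺]^3 in the denominator gives [Ni²⁺] = 0.0057 M.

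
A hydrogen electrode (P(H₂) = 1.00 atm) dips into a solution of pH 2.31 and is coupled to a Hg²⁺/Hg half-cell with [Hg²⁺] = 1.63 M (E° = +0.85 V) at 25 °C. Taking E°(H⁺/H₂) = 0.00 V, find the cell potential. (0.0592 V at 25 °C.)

The Hg²⁺/Hg couple is the cathode, so E°_cell = 0.85 V; n = 2.
[H⁺] = 10^(−2.31) = 0.0049 M, and Q = [H⁺]^2 / ([Hg²⁺]·P(H₂)) = 1.47 × 10^-5.
E = E° − (0.0592/2) log Q = 0.85 − (0.0592/2)(-4.832) = 0.993 V.

0.99 V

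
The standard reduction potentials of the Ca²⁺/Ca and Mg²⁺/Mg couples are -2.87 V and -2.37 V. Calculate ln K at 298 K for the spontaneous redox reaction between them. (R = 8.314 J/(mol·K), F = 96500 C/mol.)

E°_cell = -2.37 − (-2.87) = 0.50 V, with n = 2 electrons transferred.
At equilibrium E = 0, so the Nernst equation gives ln K = nFE°/RT = (2)(96500)(0.50)/((8.314)(298)) = 38.95.

ln K = 38.9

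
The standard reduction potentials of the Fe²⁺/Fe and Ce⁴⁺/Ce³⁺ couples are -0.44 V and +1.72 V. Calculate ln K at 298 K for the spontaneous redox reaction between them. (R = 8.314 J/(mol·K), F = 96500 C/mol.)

ln K = 168.3

E°_cell = +1.72 − (-0.44) = 2.16 V, with n = 2 electrons transferred.
At equilibrium E = 0, so the Nernst equation gives ln K = nFE°/RT = (2)(96500)(2.16)/((8.314)(298)) = 168.26.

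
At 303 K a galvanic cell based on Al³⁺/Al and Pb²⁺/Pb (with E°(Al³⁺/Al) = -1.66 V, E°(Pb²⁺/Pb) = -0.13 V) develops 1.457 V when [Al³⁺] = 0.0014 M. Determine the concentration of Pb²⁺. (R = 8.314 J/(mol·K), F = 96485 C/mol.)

From the Nernst equation, ln Q = nF(E° − E)/RT = 6×96485×(1.53 − 1.457)/(8.314×303) = 16.776, so Q = 1.93 × 10^7.
With Q = [Al³⁺]^2/[Pb²⁺]^3 and the known concentrations, [Pb²⁺]^3 in the denominator gives [Pb²⁺] = 4.7 × 10^-5 M.

4.7 × 10^-5 M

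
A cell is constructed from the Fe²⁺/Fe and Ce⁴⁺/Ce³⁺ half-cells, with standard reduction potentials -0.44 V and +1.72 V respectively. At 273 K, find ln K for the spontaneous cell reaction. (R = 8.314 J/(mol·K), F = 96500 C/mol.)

ln K = 183.7

E°_cell = +1.72 − (-0.44) = 2.16 V, with n = 2 electrons transferred.
At equilibrium E = 0, so the Nernst equation gives ln K = nFE°/RT = (2)(96500)(2.16)/((8.314)(273)) = 183.67.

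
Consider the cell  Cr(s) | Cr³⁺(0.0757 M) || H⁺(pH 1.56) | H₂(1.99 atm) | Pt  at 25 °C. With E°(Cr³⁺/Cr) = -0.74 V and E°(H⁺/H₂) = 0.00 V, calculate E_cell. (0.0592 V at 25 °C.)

The hydrogen couple is the cathode, so E°_cell = 0.74 V; n = 6.
[H⁺] = 10^(−1.56) = 0.028 M, and Q = [Cr³⁺]^2·P(H₂)^3 / [H⁺]^6 = 1.03 × 10^8.
E = E° − (0.0592/6) log Q = 0.74 − (0.0592/6)(8.015) = 0.661 V.

0.66 V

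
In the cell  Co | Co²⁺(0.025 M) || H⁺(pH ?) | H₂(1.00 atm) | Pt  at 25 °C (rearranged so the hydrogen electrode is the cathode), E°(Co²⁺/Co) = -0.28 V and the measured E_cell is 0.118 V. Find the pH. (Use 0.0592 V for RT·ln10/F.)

E°_cell = 0.28 V and n = 2.
log Q = n(E° − E)/0.0592 = 2×(0.28 − 0.118)/0.0592 = 5.473.
With Q = [Co²⁺]·P(H₂) / [H⁺]^2, solving for [H⁺] gives log[H⁺] = -3.538, so pH = 3.54.

pH = 3.54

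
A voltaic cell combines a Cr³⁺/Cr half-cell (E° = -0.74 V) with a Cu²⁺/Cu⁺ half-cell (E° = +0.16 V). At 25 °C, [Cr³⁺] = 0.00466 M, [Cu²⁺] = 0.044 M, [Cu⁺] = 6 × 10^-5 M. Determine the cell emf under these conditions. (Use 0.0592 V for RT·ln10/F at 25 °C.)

The Cu²⁺/Cu⁺ couple has the higher reduction potential and acts as the cathode, so E°_cell = +0.16 − (-0.74) = 0.90 V.
Balancing electrons gives n = 3; the reaction quotient is Q = [Cr³⁺]·[Cu⁺]^3/[Cu²⁺]^3 = 1.18 × 10^-11.
At 25 °C, E = E° − (0.0592/n) log Q = 0.90 − (0.0592/3)(-10.928) = 0.900 + 0.216 = 1.116 V.

1.12 V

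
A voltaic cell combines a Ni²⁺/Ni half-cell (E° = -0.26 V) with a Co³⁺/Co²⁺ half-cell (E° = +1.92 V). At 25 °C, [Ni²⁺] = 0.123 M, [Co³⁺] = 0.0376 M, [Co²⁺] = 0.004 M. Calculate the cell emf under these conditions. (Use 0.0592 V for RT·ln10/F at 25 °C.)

2.26 V

The Co³⁺/Co²⁺ couple has the higher reduction potential and acts as the cathode, so E°_cell = +1.92 − (-0.26) = 2.18 V.
Balancing electrons gives n = 2; the reaction quotient is Q = [Ni²⁺]·[Co²⁺]^2/[Co³⁺]^2 = 0.00139.
At 25 °C, E = E° − (0.0592/n) log Q = 2.18 − (0.0592/2)(-2.856) = 2.180 + 0.085 = 2.265 V.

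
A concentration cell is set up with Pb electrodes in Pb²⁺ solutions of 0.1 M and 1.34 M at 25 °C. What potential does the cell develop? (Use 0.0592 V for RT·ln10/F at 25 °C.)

Both half-cells are Pb²⁺/Pb, so E°_cell = 0. The concentrated side is the cathode; the cell reaction moves Pb²⁺ from high to low concentration with n = 2.
Q = [Pb²⁺]_dilute/[Pb²⁺]_conc = 0.1/1.34 = 0.0746.
E = 0 − (0.0592/2) log Q = −(0.0592/2)(-1.127) = 0.0334 V.

0.033 V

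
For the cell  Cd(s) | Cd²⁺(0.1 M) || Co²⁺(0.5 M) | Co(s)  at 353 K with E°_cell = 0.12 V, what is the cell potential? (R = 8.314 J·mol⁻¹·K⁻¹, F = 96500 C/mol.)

0.144 V

Balancing electrons gives n = 2; the reaction quotient is Q = [Cd²⁺]/[Co²⁺] = 0.200.
E = E° − (RT/nF) ln Q = 0.12 − (8.314×353)/(2×96500) × (-1.609) = 0.120 + 0.024 = 0.144 V.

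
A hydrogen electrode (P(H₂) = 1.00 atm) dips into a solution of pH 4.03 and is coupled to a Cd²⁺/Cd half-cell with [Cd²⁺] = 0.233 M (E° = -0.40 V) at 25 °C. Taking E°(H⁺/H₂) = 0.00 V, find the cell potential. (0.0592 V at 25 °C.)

0.18 V

The hydrogen couple is the cathode, so E°_cell = 0.40 V; n = 2.
[H⁺] = 10^(−4.03) = 9.3 × 10^-5 M, and Q = [Cd²⁺]·P(H₂) / [H⁺]^2 = 2.68 × 10^7.
E = E° − (0.0592/2) log Q = 0.40 − (0.0592/2)(7.427) = 0.180 V.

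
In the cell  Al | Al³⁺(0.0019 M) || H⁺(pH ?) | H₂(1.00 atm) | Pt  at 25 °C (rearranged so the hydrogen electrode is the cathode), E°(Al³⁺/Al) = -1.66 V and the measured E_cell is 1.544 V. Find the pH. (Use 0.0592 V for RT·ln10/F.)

pH = 2.87

E°_cell = 1.66 V and n = 6.
log Q = n(E° − E)/0.0592 = 6×(1.66 − 1.544)/0.0592 = 11.757.
With Q = [Al³⁺]^2·P(H₂)^3 / [H⁺]^6, solving for [H⁺] gives log[H⁺] = -2.867, so pH = 2.87.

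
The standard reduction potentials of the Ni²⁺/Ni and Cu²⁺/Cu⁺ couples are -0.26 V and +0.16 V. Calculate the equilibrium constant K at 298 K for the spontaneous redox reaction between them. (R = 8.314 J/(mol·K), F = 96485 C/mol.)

E°_cell = +0.16 − (-0.26) = 0.42 V, with n = 2 electrons transferred.
At equilibrium E = 0, so the Nernst equation gives ln K = nFE°/RT = (2)(96485)(0.42)/((8.314)(298)) = 32.71.
K = e^32.71 = 1.6 × 10^14.

1.6 × 10^14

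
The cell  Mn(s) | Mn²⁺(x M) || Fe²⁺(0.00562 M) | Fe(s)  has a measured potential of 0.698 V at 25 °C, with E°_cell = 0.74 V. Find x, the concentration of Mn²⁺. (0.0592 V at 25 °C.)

From the Nernst equation, log Q = n(E° − E)/0.0592 = 2(0.74 − 0.698)/0.0592 = 1.419, so Q = 26.2.
With Q = [Mn²⁺]/[Fe²⁺] and the known concentrations, [Mn²⁺] in the numerator gives [Mn²⁺] = 0.15 M.

0.15 M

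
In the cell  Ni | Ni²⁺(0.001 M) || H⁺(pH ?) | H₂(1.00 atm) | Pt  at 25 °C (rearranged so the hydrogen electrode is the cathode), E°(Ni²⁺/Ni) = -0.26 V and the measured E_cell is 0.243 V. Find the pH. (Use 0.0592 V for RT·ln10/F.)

E°_cell = 0.26 V and n = 2.
log Q = n(E° − E)/0.0592 = 2×(0.26 − 0.243)/0.0592 = 0.574.
With Q = [Ni²⁺]·P(H₂) / [H⁺]^2, solving for [H⁺] gives log[H⁺] = -1.787, so pH = 1.79.

pH = 1.79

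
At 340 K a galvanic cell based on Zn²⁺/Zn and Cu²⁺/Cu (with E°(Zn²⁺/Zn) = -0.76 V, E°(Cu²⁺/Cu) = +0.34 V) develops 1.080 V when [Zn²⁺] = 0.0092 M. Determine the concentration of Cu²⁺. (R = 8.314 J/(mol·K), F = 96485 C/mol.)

From the Nernst equation, ln Q = nF(E° − E)/RT = 2×96485×(1.10 − 1.080)/(8.314×340) = 1.365, so Q = 3.92.
With Q = [Zn²⁺]/[Cu²⁺] and the known concentrations, [Cu²⁺] in the denominator gives [Cu²⁺] = 0.0023 M.

0.0023 M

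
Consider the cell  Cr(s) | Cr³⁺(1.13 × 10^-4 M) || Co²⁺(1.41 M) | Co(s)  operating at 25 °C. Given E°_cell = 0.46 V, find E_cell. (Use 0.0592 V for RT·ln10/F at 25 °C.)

Balancing electrons gives n = 6; the reaction quotient is Q = [Cr³⁺]^2/[Co²⁺]^3 = 4.56 × 10^-9.
At 25 °C, E = E° − (0.0592/n) log Q = 0.46 − (0.0592/6)(-8.342) = 0.460 + 0.082 = 0.542 V.

0.542 V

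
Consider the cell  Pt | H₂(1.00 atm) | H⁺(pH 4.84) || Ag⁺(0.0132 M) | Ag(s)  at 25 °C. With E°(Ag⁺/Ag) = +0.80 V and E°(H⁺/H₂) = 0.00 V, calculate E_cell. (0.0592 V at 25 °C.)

The Ag⁺/Ag couple is the cathode, so E°_cell = 0.80 V; n = 2.
[H⁺] = 10^(−4.84) = 1.4 × 10^-5 M, and Q = [H⁺]^2 / ([Ag⁺]^2·P(H₂)) = 1.2 × 10^-6.
E = E° − (0.0592/2) log Q = 0.80 − (0.0592/2)(-5.921) = 0.975 V.

0.98 V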